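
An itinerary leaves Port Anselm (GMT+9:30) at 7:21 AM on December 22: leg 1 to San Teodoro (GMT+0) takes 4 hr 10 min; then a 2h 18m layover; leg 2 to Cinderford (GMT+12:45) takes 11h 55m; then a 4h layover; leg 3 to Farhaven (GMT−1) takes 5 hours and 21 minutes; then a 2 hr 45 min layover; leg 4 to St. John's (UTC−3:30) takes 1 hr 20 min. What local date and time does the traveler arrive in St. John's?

2:10 AM on December 23

Convert departure to UTC: 7:21 AM − 9:30 = 9:51 PM UTC on Dec 21.
Add 4 hours and 10 minutes leg 1 → 2:01 AM UTC (Dec 22).
Add 2 hours 18 minutes layover in San Teodoro → 4:19 AM UTC.
Add 11 hours and 55 minutes leg 2 → 4:14 PM UTC.
Add 4 hours layover in Cinderford → 8:14 PM UTC.
Add 5 hours 21 minutes leg 3 → 1:35 AM UTC (Dec 23).
Add 2 hours 45 minutes layover in Farhaven → 4:20 AM UTC.
Add 1 hour 20 minutes leg 4 → 5:40 AM UTC.
St. John's is UTC−3:30, so local arrival = 5:40 AM − 3:30 = 2:10 AM on Dec 23.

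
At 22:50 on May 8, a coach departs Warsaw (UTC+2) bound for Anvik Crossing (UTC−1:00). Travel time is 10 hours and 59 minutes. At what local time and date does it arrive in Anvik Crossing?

Convert departure to UTC: 22:50 − 2:00 = 20:50 UTC on May 8.
Add 10 hours 59 minutes travel time → 07:49 UTC (May 9).
Anvik Crossing is UTC−1:00, so local arrival = 07:49 − 1:00 = 06:49 on May 9.

06:49 on May 9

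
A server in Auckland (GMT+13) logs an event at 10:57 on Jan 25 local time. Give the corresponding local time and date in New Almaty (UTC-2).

19:57 on January 24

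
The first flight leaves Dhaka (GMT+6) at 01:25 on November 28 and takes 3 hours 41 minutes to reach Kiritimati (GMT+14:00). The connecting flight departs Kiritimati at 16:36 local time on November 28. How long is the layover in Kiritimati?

3 hours 30 minutes

Convert departure to UTC: 01:25 − 6:00 = 19:25 UTC on Nov 27.
Add 3 hours 41 minutes flight time → 23:06 UTC.
Kiritimati is UTC+14:00, so local arrival = 23:06 + 14:00 = 13:06 on Nov 28.
Layover = 16:36 − 13:06 = 3 hours 30 minutes.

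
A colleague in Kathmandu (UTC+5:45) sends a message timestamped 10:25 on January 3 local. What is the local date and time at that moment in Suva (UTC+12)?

16:40 on January 3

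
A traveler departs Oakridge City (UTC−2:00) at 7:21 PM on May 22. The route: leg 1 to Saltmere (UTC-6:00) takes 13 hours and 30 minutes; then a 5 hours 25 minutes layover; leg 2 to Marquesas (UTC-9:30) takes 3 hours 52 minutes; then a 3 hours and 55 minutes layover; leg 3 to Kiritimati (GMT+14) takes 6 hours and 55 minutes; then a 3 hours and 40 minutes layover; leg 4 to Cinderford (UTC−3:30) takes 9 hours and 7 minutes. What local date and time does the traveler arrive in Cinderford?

Convert departure to UTC: 7:21 PM + 2:00 = 9:21 PM UTC on May 22.
Add 13 hours 30 minutes leg 1 → 10:51 AM UTC (May 23).
Add 5 hours and 25 minutes layover in Saltmere → 4:16 PM UTC.
Add 3 hours 52 minutes leg 2 → 8:08 PM UTC.
Add 3 hours and 55 minutes layover in Marquesas → 12:03 AM UTC (May 24).
Add 6 hours and 55 minutes leg 3 → 6:58 AM UTC.
Add 3 hours and 40 minutes layover in Kiritimati → 10:38 AM UTC.
Add 9 hours 7 minutes leg 4 → 7:45 PM UTC.
Cinderford is UTC−3:30, so local arrival = 7:45 PM − 3:30 = 4:15 PM on May 24.

4:15 PM on May 24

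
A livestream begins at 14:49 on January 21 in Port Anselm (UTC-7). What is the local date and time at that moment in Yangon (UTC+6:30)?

Yangon is 13:30 ahead of Port Anselm.
Shift by the zone difference: 14:49 + 13:30 = 04:19 on Jan 22 in Yangon.

04:19 on January 22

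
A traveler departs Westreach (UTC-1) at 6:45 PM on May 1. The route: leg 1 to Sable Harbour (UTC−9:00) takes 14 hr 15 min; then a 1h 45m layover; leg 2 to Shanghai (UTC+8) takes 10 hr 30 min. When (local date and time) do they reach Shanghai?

Convert departure to UTC: 6:45 PM + 1:00 = 7:45 PM UTC on May 1.
Add 14 hours 15 minutes leg 1 → 10:00 AM UTC (May 2).
Add 1 hour and 45 minutes layover in Sable Harbour → 11:45 AM UTC.
Add 10 hours and 30 minutes leg 2 → 10:15 PM UTC.
Shanghai is UTC+8:00, so local arrival = 10:15 PM + 8:00 = 6:15 AM on May 3.

6:15 AM on May 3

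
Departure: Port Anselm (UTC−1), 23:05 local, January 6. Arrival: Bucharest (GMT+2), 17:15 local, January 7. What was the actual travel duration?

15 hours 10 minutes

Departure in UTC: 23:05 + 1:00 = 00:05 on Jan 7.
Arrival in UTC: 17:15 − 2:00 = 15:15 on Jan 7.
Elapsed = 15:15 − 00:05 = 15 hours 10 minutes.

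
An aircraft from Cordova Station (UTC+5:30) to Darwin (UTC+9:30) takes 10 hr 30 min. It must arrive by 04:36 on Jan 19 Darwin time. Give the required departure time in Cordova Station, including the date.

14:06 on January 18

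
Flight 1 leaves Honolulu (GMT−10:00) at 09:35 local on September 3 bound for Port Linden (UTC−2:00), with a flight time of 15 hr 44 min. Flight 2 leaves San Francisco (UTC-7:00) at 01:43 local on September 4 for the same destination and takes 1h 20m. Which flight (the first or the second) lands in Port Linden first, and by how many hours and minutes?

the second, by 1 hour 16 minutes

Flight 1 in UTC: 09:35 + 10:00 = 19:35 on Sep 3.
+15 hours and 44 minutes → arrive 11:19 UTC on Sep 4.
Flight 2 in UTC: 01:43 + 7:00 = 08:43 on Sep 4.
+1 hour 20 minutes → arrive 10:03 UTC on Sep 4.
Flight 2 lands earlier by 1 hour 16 minutes.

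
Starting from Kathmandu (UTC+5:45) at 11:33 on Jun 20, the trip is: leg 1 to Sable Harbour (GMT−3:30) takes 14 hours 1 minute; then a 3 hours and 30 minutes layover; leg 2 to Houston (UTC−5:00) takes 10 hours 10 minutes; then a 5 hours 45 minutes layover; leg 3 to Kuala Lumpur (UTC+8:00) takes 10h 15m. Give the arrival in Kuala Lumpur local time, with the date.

09:29 on June 22

Convert departure to UTC: 11:33 − 5:45 = 05:48 UTC on Jun 20.
Add 14 hours 1 minute leg 1 → 19:49 UTC.
Add 3 hours and 30 minutes layover in Sable Harbour → 23:19 UTC.
Add 10 hours 10 minutes leg 2 → 09:29 UTC (Jun 21).
Add 5 hours and 45 minutes layover in Houston → 15:14 UTC.
Add 10 hours and 15 minutes leg 3 → 01:29 UTC (Jun 22).
Kuala Lumpur is UTC+8:00, so local arrival = 01:29 + 8:00 = 09:29 on Jun 22.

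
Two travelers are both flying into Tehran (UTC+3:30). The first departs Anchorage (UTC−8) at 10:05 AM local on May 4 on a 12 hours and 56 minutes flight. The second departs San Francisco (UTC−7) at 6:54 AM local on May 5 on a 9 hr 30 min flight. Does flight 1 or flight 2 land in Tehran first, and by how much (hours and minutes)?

Flight 1 in UTC: 10:05 AM + 8:00 = 6:05 PM on May 4.
+12 hours 56 minutes → arrive 7:01 AM UTC on May 5.
Flight 2 in UTC: 6:54 AM + 7:00 = 1:54 PM on May 5.
+9 hours and 30 minutes → arrive 11:24 PM UTC on May 5.
Flight 1 lands earlier by 16 hours 23 minutes.

the first, by 16 hours 23 minutes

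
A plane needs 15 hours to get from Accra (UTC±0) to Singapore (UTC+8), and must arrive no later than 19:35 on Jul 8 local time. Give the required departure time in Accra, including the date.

Target arrival in UTC: 19:35 − 8:00 = 11:35 on Jul 8.
Subtract 15 hours → departure 20:35 UTC on Jul 7.
Accra is UTC+0, so departure is 20:35 on Jul 7.

20:35 on Jul 7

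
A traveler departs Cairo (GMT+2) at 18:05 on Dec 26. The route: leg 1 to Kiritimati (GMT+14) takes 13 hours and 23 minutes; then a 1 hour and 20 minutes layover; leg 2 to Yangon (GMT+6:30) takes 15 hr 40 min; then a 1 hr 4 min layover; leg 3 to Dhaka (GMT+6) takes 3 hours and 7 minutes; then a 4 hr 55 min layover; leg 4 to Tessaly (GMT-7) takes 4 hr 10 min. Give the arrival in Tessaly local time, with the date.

04:44 on Dec 28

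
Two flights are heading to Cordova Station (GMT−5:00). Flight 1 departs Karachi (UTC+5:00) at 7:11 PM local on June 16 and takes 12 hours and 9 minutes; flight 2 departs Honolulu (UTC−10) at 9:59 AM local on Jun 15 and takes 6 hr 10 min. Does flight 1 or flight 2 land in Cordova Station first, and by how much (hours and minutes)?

the second, by 24 hours 11 minutes

Flight 1 in UTC: 7:11 PM − 5:00 = 2:11 PM on Jun 16.
+12 hours 9 minutes → arrive 2:20 AM UTC on Jun 17.
Flight 2 in UTC: 9:59 AM + 10:00 = 7:59 PM on Jun 15.
+6 hours and 10 minutes → arrive 2:09 AM UTC on Jun 16.
Flight 2 lands earlier by 24 hours 11 minutes.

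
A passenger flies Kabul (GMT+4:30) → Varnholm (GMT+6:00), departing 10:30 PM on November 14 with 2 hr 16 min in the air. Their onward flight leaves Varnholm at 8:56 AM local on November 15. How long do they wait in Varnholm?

6 hours 40 minutes

Convert departure to UTC: 10:30 PM − 4:30 = 6:00 PM UTC on Nov 14.
Add 2 hours and 16 minutes flight time → 8:16 PM UTC.
Varnholm is UTC+6:00, so local arrival = 8:16 PM + 6:00 = 2:16 AM on Nov 15.
Layover = 8:56 AM − 2:16 AM = 6 hours 40 minutes.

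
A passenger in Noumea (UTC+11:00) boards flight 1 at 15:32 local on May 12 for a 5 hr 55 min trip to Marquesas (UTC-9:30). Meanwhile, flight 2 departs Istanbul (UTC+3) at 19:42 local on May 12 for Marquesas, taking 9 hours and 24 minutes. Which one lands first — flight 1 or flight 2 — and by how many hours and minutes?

the first, by 15 hours 39 minutes

Flight 1 in UTC: 15:32 − 11:00 = 04:32 on May 12.
+5 hours and 55 minutes → arrive 10:27 UTC on May 12.
Flight 2 in UTC: 19:42 − 3:00 = 16:42 on May 12.
+9 hours 24 minutes → arrive 02:06 UTC on May 13.
Flight 1 lands earlier by 15 hours 39 minutes.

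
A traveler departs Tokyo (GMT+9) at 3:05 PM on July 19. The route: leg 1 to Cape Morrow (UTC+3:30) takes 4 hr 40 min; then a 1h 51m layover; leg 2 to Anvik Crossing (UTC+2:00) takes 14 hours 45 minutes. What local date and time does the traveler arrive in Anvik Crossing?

5:21 AM on July 20

Convert departure to UTC: 3:05 PM − 9:00 = 6:05 AM UTC on Jul 19.
Add 4 hours 40 minutes leg 1 → 10:45 AM UTC.
Add 1 hour 51 minutes layover in Cape Morrow → 12:36 PM UTC.
Add 14 hours 45 minutes leg 2 → 3:21 AM UTC (Jul 20).
Anvik Crossing is UTC+2:00, so local arrival = 3:21 AM + 2:00 = 5:21 AM on Jul 20.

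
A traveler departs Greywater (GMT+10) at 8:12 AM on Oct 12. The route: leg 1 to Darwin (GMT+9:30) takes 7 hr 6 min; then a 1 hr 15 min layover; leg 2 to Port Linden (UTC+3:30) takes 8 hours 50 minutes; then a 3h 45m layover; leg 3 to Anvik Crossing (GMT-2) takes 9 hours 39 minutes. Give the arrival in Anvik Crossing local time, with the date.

2:47 AM on Oct 13

Convert departure to UTC: 8:12 AM − 10:00 = 10:12 PM UTC on Oct 11.
Add 7 hours and 6 minutes leg 1 → 5:18 AM UTC (Oct 12).
Add 1 hour 15 minutes layover in Darwin → 6:33 AM UTC.
Add 8 hours and 50 minutes leg 2 → 3:23 PM UTC.
Add 3 hours and 45 minutes layover in Port Linden → 7:08 PM UTC.
Add 9 hours and 39 minutes leg 3 → 4:47 AM UTC (Oct 13).
Anvik Crossing is UTC−2:00, so local arrival = 4:47 AM − 2:00 = 2:47 AM on Oct 13.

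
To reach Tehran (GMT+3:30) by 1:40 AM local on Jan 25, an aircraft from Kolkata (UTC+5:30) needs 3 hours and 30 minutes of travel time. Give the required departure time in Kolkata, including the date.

Target arrival in UTC: 1:40 AM − 3:30 = 10:10 PM on Jan 24.
Subtract 3 hours and 30 minutes → departure 6:40 PM UTC on Jan 24.
Kolkata is UTC+5:30: 6:40 PM + 5:30 = 12:10 AM on Jan 25.

12:10 AM on January 25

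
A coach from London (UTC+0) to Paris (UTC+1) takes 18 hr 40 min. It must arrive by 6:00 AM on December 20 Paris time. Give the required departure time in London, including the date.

Target arrival in UTC: 6:00 AM − 1:00 = 5:00 AM on Dec 20.
Subtract 18 hours 40 minutes → departure 10:20 AM UTC on Dec 19.
London is UTC+0, so departure is 10:20 AM on Dec 19.

10:20 AM on Dec 19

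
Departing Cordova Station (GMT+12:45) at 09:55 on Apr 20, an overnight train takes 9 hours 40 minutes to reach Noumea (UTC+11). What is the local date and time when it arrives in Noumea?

Convert departure to UTC: 09:55 − 12:45 = 21:10 UTC on Apr 19.
Add 9 hours 40 minutes travel time → 06:50 UTC (Apr 20).
Noumea is UTC+11:00, so local arrival = 06:50 + 11:00 = 17:50 on Apr 20.

17:50 on April 20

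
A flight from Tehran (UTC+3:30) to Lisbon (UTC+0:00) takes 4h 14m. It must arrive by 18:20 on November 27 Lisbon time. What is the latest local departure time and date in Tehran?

17:36 on Nov 27

Target arrival is already UTC: 18:20 on Nov 27.
Subtract 4 hours and 14 minutes → departure 14:06 UTC on Nov 27.
Tehran is UTC+3:30: 14:06 + 3:30 = 17:36 on Nov 27.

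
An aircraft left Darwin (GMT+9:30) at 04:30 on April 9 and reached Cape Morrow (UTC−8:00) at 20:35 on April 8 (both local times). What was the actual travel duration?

Departure in UTC: 04:30 − 9:30 = 19:00 on Apr 8.
Arrival in UTC: 20:35 + 8:00 = 04:35 on Apr 9.
Elapsed = 04:35 − 19:00 (+1 day) = 9 hours 35 minutes.

9 hours 35 minutes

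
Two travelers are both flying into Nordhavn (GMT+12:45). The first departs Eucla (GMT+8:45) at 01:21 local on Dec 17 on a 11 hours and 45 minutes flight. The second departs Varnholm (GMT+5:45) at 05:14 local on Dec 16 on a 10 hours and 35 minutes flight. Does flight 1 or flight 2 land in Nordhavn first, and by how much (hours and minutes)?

the second, by 18 hours 17 minutes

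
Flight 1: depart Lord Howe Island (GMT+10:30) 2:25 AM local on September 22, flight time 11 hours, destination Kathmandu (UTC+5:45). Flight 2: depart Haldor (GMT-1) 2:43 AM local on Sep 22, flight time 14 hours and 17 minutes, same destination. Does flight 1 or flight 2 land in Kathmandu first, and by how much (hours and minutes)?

Flight 1 in UTC: 2:25 AM − 10:30 = 3:55 PM on Sep 21.
+11 hours → arrive 2:55 AM UTC on Sep 22.
Flight 2 in UTC: 2:43 AM + 1:00 = 3:43 AM on Sep 22.
+14 hours and 17 minutes → arrive 6:00 PM UTC on Sep 22.
Flight 1 lands earlier by 15 hours 5 minutes.

the first, by 15 hours 5 minutes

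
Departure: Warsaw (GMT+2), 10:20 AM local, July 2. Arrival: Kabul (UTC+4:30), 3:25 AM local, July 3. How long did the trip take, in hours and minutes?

Departure in UTC: 10:20 AM − 2:00 = 8:20 AM on Jul 2.
Arrival in UTC: 3:25 AM − 4:30 = 10:55 PM on Jul 2.
Elapsed = 10:55 PM − 8:20 AM = 14 hours 35 minutes.

14 hours 35 minutes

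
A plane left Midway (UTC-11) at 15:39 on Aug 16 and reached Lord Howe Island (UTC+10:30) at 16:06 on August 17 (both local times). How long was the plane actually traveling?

Departure in UTC: 15:39 + 11:00 = 02:39 on Aug 17.
Arrival in UTC: 16:06 − 10:30 = 05:36 on Aug 17.
Elapsed = 05:36 − 02:39 = 2 hours 57 minutes.

2 hours 57 minutes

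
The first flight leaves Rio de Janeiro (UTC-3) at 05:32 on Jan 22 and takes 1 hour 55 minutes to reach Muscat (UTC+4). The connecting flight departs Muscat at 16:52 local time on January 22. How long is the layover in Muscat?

2 hours 25 minutes

Convert departure to UTC: 05:32 + 3:00 = 08:32 UTC on Jan 22.
Add 1 hour 55 minutes flight time → 10:27 UTC.
Muscat is UTC+4:00, so local arrival = 10:27 + 4:00 = 14:27 on Jan 22.
Layover = 16:52 − 14:27 = 2 hours 25 minutes.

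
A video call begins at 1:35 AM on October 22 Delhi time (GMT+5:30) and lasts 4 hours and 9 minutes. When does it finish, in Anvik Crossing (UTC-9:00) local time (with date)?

Convert start to UTC: 1:35 AM − 5:30 = 8:05 PM UTC on Oct 21.
Add 4 hours 9 minutes duration → 12:14 AM UTC (Oct 22).
Anvik Crossing is UTC−9:00, so local end time = 12:14 AM − 9:00 = 3:14 PM on Oct 21.

3:14 PM on October 21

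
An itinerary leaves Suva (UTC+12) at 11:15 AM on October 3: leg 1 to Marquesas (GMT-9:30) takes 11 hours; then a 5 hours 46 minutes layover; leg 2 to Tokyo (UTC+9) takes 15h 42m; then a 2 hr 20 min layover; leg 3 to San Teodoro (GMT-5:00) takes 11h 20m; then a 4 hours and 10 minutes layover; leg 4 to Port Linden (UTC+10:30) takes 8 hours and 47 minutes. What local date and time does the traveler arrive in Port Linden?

Convert departure to UTC: 11:15 AM − 12:00 = 11:15 PM UTC on Oct 2.
Add 11 hours leg 1 → 10:15 AM UTC (Oct 3).
Add 5 hours and 46 minutes layover in Marquesas → 4:01 PM UTC.
Add 15 hours and 42 minutes leg 2 → 7:43 AM UTC (Oct 4).
Add 2 hours and 20 minutes layover in Tokyo → 10:03 AM UTC.
Add 11 hours and 20 minutes leg 3 → 9:23 PM UTC.
Add 4 hours 10 minutes layover in San Teodoro → 1:33 AM UTC (Oct 5).
Add 8 hours and 47 minutes leg 4 → 10:20 AM UTC.
Port Linden is UTC+10:30, so local arrival = 10:20 AM + 10:30 = 8:50 PM on Oct 5.

8:50 PM on October 5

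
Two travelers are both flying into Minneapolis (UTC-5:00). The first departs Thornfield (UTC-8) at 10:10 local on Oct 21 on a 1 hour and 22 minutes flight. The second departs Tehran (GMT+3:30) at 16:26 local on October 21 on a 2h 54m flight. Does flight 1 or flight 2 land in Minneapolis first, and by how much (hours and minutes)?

Flight 1 in UTC: 10:10 + 8:00 = 18:10 on Oct 21.
+1 hour and 22 minutes → arrive 19:32 UTC on Oct 21.
Flight 2 in UTC: 16:26 − 3:30 = 12:56 on Oct 21.
+2 hours 54 minutes → arrive 15:50 UTC on Oct 21.
Flight 2 lands earlier by 3 hours 42 minutes.

the second, by 3 hours 42 minutes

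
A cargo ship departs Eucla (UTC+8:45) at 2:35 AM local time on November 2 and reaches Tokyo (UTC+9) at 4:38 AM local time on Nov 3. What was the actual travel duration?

Departure in UTC: 2:35 AM − 8:45 = 5:50 PM on Nov 1.
Arrival in UTC: 4:38 AM − 9:00 = 7:38 PM on Nov 2.
Elapsed = 7:38 PM − 5:50 PM (+1 day) = 25 hours 48 minutes.

25 hours 48 minutes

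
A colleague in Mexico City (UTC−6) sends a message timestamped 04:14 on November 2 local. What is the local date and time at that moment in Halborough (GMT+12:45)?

22:59 on November 2

In UTC: 04:14 + 6:00 = 10:14 on Nov 2.
Halborough is UTC+12:45: 10:14 + 12:45 = 22:59 on Nov 2.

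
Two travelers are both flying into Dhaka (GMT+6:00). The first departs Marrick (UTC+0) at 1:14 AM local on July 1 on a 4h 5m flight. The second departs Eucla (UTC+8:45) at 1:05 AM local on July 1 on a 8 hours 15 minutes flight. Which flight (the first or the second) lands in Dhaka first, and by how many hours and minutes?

Flight 1 departs at 1:14 AM UTC (Jul 1).
+4 hours and 5 minutes → arrive 5:19 AM UTC on Jul 1.
Flight 2 in UTC: 1:05 AM − 8:45 = 4:20 PM on Jun 30.
+8 hours 15 minutes → arrive 12:35 AM UTC on Jul 1.
Flight 2 lands earlier by 4 hours 44 minutes.

the second, by 4 hours 44 minutes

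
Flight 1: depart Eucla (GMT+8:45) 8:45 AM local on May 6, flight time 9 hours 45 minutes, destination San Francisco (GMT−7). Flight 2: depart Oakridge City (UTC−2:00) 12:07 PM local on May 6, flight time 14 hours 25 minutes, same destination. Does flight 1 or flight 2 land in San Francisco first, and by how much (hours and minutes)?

the first, by 18 hours 47 minutes

Flight 1 in UTC: 8:45 AM − 8:45 = 12:00 AM on May 6.
+9 hours 45 minutes → arrive 9:45 AM UTC on May 6.
Flight 2 in UTC: 12:07 PM + 2:00 = 2:07 PM on May 6.
+14 hours 25 minutes → arrive 4:32 AM UTC on May 7.
Flight 1 lands earlier by 18 hours 47 minutes.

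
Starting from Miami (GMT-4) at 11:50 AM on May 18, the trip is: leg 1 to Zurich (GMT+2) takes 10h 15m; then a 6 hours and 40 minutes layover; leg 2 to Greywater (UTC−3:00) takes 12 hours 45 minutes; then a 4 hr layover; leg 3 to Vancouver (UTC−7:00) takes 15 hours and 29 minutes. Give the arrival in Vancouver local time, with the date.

Convert departure to UTC: 11:50 AM + 4:00 = 3:50 PM UTC on May 18.
Add 10 hours and 15 minutes leg 1 → 2:05 AM UTC (May 19).
Add 6 hours 40 minutes layover in Zurich → 8:45 AM UTC.
Add 12 hours 45 minutes leg 2 → 9:30 PM UTC.
Add 4 hours layover in Greywater → 1:30 AM UTC (May 20).
Add 15 hours 29 minutes leg 3 → 4:59 PM UTC.
Vancouver is UTC−7:00, so local arrival = 4:59 PM − 7:00 = 9:59 AM on May 20.

9:59 AM on May 20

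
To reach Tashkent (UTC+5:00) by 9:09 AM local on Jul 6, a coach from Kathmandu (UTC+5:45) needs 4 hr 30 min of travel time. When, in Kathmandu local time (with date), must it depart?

Target arrival in UTC: 9:09 AM − 5:00 = 4:09 AM on Jul 6.
Subtract 4 hours 30 minutes → departure 11:39 PM UTC on Jul 5.
Kathmandu is UTC+5:45: 11:39 PM + 5:45 = 5:24 AM on Jul 6.

5:24 AM on July 6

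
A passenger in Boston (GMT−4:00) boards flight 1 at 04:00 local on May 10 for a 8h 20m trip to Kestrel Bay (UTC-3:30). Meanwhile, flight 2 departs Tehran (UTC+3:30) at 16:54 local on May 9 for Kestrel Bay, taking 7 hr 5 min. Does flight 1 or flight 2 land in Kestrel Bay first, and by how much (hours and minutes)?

the second, by 19 hours 51 minutes

Flight 1 in UTC: 04:00 + 4:00 = 08:00 on May 10.
+8 hours 20 minutes → arrive 16:20 UTC on May 10.
Flight 2 in UTC: 16:54 − 3:30 = 13:24 on May 9.
+7 hours and 5 minutes → arrive 20:29 UTC on May 9.
Flight 2 lands earlier by 19 hours 51 minutes.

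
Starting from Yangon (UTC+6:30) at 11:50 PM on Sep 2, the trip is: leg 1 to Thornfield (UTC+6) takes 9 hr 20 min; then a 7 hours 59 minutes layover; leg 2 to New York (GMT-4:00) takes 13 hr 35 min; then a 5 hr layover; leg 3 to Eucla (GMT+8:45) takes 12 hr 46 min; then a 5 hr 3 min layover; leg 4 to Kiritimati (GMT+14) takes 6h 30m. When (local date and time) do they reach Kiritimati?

7:33 PM on Sep 5

Convert departure to UTC: 11:50 PM − 6:30 = 5:20 PM UTC on Sep 2.
Add 9 hours 20 minutes leg 1 → 2:40 AM UTC (Sep 3).
Add 7 hours and 59 minutes layover in Thornfield → 10:39 AM UTC.
Add 13 hours and 35 minutes leg 2 → 12:14 AM UTC (Sep 4).
Add 5 hours layover in New York → 5:14 AM UTC.
Add 12 hours 46 minutes leg 3 → 6:00 PM UTC.
Add 5 hours and 3 minutes layover in Eucla → 11:03 PM UTC.
Add 6 hours and 30 minutes leg 4 → 5:33 AM UTC (Sep 5).
Kiritimati is UTC+14:00, so local arrival = 5:33 AM + 14:00 = 7:33 PM on Sep 5.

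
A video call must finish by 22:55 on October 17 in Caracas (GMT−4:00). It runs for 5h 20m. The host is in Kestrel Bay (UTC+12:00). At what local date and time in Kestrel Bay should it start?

09:35 on Oct 18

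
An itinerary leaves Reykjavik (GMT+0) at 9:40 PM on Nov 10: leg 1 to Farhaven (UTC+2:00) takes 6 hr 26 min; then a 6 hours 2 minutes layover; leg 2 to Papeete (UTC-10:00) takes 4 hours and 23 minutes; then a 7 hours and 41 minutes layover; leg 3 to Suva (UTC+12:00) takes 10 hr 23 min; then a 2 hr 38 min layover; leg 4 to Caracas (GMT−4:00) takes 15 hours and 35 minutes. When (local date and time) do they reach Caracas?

10:48 PM on November 12

Reykjavik is at UTC+0, so departure is already 9:40 PM UTC on Nov 10.
Add 6 hours and 26 minutes leg 1 → 4:06 AM UTC (Nov 11).
Add 6 hours 2 minutes layover in Farhaven → 10:08 AM UTC.
Add 4 hours 23 minutes leg 2 → 2:31 PM UTC.
Add 7 hours 41 minutes layover in Papeete → 10:12 PM UTC.
Add 10 hours 23 minutes leg 3 → 8:35 AM UTC (Nov 12).
Add 2 hours and 38 minutes layover in Suva → 11:13 AM UTC.
Add 15 hours 35 minutes leg 4 → 2:48 AM UTC (Nov 13).
Caracas is UTC−4:00, so local arrival = 2:48 AM − 4:00 = 10:48 PM on Nov 12.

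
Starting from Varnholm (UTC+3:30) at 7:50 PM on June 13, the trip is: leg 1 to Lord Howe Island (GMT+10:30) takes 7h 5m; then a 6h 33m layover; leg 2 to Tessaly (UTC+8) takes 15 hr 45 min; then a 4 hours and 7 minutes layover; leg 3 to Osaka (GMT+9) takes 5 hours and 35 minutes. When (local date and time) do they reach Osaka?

4:25 PM on Jun 15

Convert departure to UTC: 7:50 PM − 3:30 = 4:20 PM UTC on Jun 13.
Add 7 hours 5 minutes leg 1 → 11:25 PM UTC.
Add 6 hours 33 minutes layover in Lord Howe Island → 5:58 AM UTC (Jun 14).
Add 15 hours and 45 minutes leg 2 → 9:43 PM UTC.
Add 4 hours 7 minutes layover in Tessaly → 1:50 AM UTC (Jun 15).
Add 5 hours and 35 minutes leg 3 → 7:25 AM UTC.
Osaka is UTC+9:00, so local arrival = 7:25 AM + 9:00 = 4:25 PM on Jun 15.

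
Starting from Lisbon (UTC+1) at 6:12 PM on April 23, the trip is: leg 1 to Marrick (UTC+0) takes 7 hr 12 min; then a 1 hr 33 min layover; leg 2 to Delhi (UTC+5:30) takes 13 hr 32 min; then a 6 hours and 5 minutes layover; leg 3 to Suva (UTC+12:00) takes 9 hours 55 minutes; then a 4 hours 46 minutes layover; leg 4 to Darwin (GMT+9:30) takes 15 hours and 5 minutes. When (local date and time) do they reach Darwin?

12:50 PM on Apr 26

Convert departure to UTC: 6:12 PM − 1:00 = 5:12 PM UTC on Apr 23.
Add 7 hours and 12 minutes leg 1 → 12:24 AM UTC (Apr 24).
Add 1 hour 33 minutes layover in Marrick → 1:57 AM UTC.
Add 13 hours 32 minutes leg 2 → 3:29 PM UTC.
Add 6 hours and 5 minutes layover in Delhi → 9:34 PM UTC.
Add 9 hours 55 minutes leg 3 → 7:29 AM UTC (Apr 25).
Add 4 hours 46 minutes layover in Suva → 12:15 PM UTC.
Add 15 hours 5 minutes leg 4 → 3:20 AM UTC (Apr 26).
Darwin is UTC+9:30, so local arrival = 3:20 AM + 9:30 = 12:50 PM on Apr 26.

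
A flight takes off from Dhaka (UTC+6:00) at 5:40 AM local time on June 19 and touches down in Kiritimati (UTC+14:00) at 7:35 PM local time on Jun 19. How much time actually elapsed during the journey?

5 hours 55 minutes

Departure in UTC: 5:40 AM − 6:00 = 11:40 PM on Jun 18.
Arrival in UTC: 7:35 PM − 14:00 = 5:35 AM on Jun 19.
Elapsed = 5:35 AM − 11:40 PM (+1 day) = 5 hours 55 minutes.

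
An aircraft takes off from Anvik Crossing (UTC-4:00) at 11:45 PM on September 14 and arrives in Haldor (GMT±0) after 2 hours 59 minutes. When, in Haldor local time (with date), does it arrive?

6:44 AM on September 15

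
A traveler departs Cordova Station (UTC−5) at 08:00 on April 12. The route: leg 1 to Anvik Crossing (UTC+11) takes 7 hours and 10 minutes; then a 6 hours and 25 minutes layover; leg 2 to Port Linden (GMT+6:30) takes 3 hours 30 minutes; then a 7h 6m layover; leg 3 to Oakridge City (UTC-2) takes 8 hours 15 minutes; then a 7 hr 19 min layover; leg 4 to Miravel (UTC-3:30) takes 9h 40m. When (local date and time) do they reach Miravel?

10:55 on April 14

Convert departure to UTC: 08:00 + 5:00 = 13:00 UTC on Apr 12.
Add 7 hours and 10 minutes leg 1 → 20:10 UTC.
Add 6 hours 25 minutes layover in Anvik Crossing → 02:35 UTC (Apr 13).
Add 3 hours 30 minutes leg 2 → 06:05 UTC.
Add 7 hours 6 minutes layover in Port Linden → 13:11 UTC.
Add 8 hours and 15 minutes leg 3 → 21:26 UTC.
Add 7 hours and 19 minutes layover in Oakridge City → 04:45 UTC (Apr 14).
Add 9 hours 40 minutes leg 4 → 14:25 UTC.
Miravel is UTC−3:30, so local arrival = 14:25 − 3:30 = 10:55 on Apr 14.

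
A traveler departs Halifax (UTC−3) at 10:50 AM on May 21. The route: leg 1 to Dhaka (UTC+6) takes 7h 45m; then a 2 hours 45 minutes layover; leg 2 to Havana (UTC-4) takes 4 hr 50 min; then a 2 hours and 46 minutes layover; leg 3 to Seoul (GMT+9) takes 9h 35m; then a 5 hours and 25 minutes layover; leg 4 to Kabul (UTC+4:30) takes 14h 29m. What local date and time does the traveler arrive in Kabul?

5:55 PM on May 23

Convert departure to UTC: 10:50 AM + 3:00 = 1:50 PM UTC on May 21.
Add 7 hours 45 minutes leg 1 → 9:35 PM UTC.
Add 2 hours 45 minutes layover in Dhaka → 12:20 AM UTC (May 22).
Add 4 hours 50 minutes leg 2 → 5:10 AM UTC.
Add 2 hours and 46 minutes layover in Havana → 7:56 AM UTC.
Add 9 hours 35 minutes leg 3 → 5:31 PM UTC.
Add 5 hours 25 minutes layover in Seoul → 10:56 PM UTC.
Add 14 hours 29 minutes leg 4 → 1:25 PM UTC (May 23).
Kabul is UTC+4:30, so local arrival = 1:25 PM + 4:30 = 5:55 PM on May 23.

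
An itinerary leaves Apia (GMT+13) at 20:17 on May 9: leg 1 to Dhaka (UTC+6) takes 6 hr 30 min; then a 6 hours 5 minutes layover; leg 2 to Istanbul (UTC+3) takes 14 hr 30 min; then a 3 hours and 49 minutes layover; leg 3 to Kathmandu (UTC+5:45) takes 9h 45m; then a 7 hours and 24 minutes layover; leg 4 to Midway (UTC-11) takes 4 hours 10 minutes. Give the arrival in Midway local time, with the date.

Convert departure to UTC: 20:17 − 13:00 = 07:17 UTC on May 9.
Add 6 hours and 30 minutes leg 1 → 13:47 UTC.
Add 6 hours and 5 minutes layover in Dhaka → 19:52 UTC.
Add 14 hours 30 minutes leg 2 → 10:22 UTC (May 10).
Add 3 hours 49 minutes layover in Istanbul → 14:11 UTC.
Add 9 hours and 45 minutes leg 3 → 23:56 UTC.
Add 7 hours 24 minutes layover in Kathmandu → 07:20 UTC (May 11).
Add 4 hours and 10 minutes leg 4 → 11:30 UTC.
Midway is UTC−11:00, so local arrival = 11:30 − 11:00 = 00:30 on May 11.

00:30 on May 11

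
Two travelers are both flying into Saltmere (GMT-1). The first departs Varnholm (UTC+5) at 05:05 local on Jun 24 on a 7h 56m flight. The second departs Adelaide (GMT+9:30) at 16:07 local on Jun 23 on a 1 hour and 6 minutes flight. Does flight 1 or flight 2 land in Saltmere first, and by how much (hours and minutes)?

Flight 1 in UTC: 05:05 − 5:00 = 00:05 on Jun 24.
+7 hours and 56 minutes → arrive 08:01 UTC on Jun 24.
Flight 2 in UTC: 16:07 − 9:30 = 06:37 on Jun 23.
+1 hour and 6 minutes → arrive 07:43 UTC on Jun 23.
Flight 2 lands earlier by 24 hours 18 minutes.

the second, by 24 hours 18 minutes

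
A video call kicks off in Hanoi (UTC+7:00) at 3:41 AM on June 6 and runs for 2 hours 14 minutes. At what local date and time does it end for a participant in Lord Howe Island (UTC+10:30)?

Convert start to UTC: 3:41 AM − 7:00 = 8:41 PM UTC on Jun 5.
Add 2 hours and 14 minutes duration → 10:55 PM UTC.
Lord Howe Island is UTC+10:30, so local end time = 10:55 PM + 10:30 = 9:25 AM on Jun 6.

9:25 AM on June 6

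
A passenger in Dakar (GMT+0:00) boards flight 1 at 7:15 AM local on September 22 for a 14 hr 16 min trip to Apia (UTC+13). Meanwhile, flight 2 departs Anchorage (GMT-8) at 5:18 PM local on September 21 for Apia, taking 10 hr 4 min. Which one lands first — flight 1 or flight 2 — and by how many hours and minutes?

the second, by 10 hours 9 minutes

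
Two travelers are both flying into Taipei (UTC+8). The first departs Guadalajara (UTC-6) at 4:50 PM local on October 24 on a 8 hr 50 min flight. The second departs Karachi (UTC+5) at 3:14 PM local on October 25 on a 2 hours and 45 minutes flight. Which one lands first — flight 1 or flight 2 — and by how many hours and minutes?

Flight 1 in UTC: 4:50 PM + 6:00 = 10:50 PM on Oct 24.
+8 hours 50 minutes → arrive 7:40 AM UTC on Oct 25.
Flight 2 in UTC: 3:14 PM − 5:00 = 10:14 AM on Oct 25.
+2 hours 45 minutes → arrive 12:59 PM UTC on Oct 25.
Flight 1 lands earlier by 5 hours 19 minutes.

the first, by 5 hours 19 minutes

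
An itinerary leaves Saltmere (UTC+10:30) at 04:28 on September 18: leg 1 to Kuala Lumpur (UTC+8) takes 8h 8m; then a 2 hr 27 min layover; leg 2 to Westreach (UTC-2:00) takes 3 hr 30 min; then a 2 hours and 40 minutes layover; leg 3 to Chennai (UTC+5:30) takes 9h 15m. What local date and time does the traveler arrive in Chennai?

Convert departure to UTC: 04:28 − 10:30 = 17:58 UTC on Sep 17.
Add 8 hours 8 minutes leg 1 → 02:06 UTC (Sep 18).
Add 2 hours 27 minutes layover in Kuala Lumpur → 04:33 UTC.
Add 3 hours 30 minutes leg 2 → 08:03 UTC.
Add 2 hours and 40 minutes layover in Westreach → 10:43 UTC.
Add 9 hours and 15 minutes leg 3 → 19:58 UTC.
Chennai is UTC+5:30, so local arrival = 19:58 + 5:30 = 01:28 on Sep 19.

01:28 on September 19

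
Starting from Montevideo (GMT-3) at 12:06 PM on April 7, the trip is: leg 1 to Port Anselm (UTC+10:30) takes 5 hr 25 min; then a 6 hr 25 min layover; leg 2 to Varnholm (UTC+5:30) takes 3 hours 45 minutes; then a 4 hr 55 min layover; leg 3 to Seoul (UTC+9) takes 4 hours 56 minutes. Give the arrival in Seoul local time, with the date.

1:32 AM on Apr 9

Convert departure to UTC: 12:06 PM + 3:00 = 3:06 PM UTC on Apr 7.
Add 5 hours and 25 minutes leg 1 → 8:31 PM UTC.
Add 6 hours 25 minutes layover in Port Anselm → 2:56 AM UTC (Apr 8).
Add 3 hours 45 minutes leg 2 → 6:41 AM UTC.
Add 4 hours 55 minutes layover in Varnholm → 11:36 AM UTC.
Add 4 hours 56 minutes leg 3 → 4:32 PM UTC.
Seoul is UTC+9:00, so local arrival = 4:32 PM + 9:00 = 1:32 AM on Apr 9.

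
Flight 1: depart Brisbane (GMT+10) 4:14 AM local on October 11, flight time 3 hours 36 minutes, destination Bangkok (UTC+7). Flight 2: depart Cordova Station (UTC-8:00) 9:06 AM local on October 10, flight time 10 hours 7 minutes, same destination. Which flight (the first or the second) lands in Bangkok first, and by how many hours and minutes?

the first, by 5 hours 23 minutes

Flight 1 in UTC: 4:14 AM − 10:00 = 6:14 PM on Oct 10.
+3 hours and 36 minutes → arrive 9:50 PM UTC on Oct 10.
Flight 2 in UTC: 9:06 AM + 8:00 = 5:06 PM on Oct 10.
+10 hours and 7 minutes → arrive 3:13 AM UTC on Oct 11.
Flight 1 lands earlier by 5 hours 23 minutes.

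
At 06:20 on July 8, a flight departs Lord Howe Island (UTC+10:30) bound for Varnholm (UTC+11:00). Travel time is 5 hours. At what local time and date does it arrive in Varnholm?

11:50 on Jul 8

Varnholm is 0:30 ahead of Lord Howe Island.
After 5 hours it is 11:20 in Lord Howe Island.
Shift by the zone difference: 11:20 + 0:30 = 11:50 on Jul 8 in Varnholm.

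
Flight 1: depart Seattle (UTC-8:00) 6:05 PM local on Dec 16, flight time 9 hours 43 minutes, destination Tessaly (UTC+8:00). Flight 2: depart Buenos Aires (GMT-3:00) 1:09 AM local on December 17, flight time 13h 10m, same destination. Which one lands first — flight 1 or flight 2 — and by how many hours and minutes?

Flight 1 in UTC: 6:05 PM + 8:00 = 2:05 AM on Dec 17.
+9 hours and 43 minutes → arrive 11:48 AM UTC on Dec 17.
Flight 2 in UTC: 1:09 AM + 3:00 = 4:09 AM on Dec 17.
+13 hours and 10 minutes → arrive 5:19 PM UTC on Dec 17.
Flight 1 lands earlier by 5 hours 31 minutes.

the first, by 5 hours 31 minutes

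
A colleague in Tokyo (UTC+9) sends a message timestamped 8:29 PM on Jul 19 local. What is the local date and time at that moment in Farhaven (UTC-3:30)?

7:59 AM on Jul 19

In UTC: 8:29 PM − 9:00 = 11:29 AM on Jul 19.
Farhaven is UTC−3:30: 11:29 AM − 3:30 = 7:59 AM on Jul 19.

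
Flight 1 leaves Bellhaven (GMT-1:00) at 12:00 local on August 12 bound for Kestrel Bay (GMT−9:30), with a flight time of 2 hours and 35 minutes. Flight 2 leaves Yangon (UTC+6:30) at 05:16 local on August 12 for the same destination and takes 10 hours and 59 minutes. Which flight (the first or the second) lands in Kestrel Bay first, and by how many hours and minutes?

the second, by 5 hours 50 minutes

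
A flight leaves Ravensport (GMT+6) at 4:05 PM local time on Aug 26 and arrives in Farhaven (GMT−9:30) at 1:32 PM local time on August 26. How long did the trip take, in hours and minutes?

Departure in UTC: 4:05 PM − 6:00 = 10:05 AM on Aug 26.
Arrival in UTC: 1:32 PM + 9:30 = 11:02 PM on Aug 26.
Elapsed = 11:02 PM − 10:05 AM = 12 hours 57 minutes.

12 hours 57 minutes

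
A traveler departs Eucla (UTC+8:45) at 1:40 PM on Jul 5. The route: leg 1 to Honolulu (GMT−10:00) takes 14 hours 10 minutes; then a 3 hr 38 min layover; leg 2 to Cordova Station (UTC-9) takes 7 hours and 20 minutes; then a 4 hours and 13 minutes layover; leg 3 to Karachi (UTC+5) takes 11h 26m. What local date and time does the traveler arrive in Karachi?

Convert departure to UTC: 1:40 PM − 8:45 = 4:55 AM UTC on Jul 5.
Add 14 hours and 10 minutes leg 1 → 7:05 PM UTC.
Add 3 hours and 38 minutes layover in Honolulu → 10:43 PM UTC.
Add 7 hours 20 minutes leg 2 → 6:03 AM UTC (Jul 6).
Add 4 hours and 13 minutes layover in Cordova Station → 10:16 AM UTC.
Add 11 hours 26 minutes leg 3 → 9:42 PM UTC.
Karachi is UTC+5:00, so local arrival = 9:42 PM + 5:00 = 2:42 AM on Jul 7.

2:42 AM on Jul 7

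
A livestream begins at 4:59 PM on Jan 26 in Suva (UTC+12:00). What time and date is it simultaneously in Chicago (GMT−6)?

10:59 PM on January 25

In UTC: 4:59 PM − 12:00 = 4:59 AM on Jan 26.
Chicago is UTC−6:00: 4:59 AM − 6:00 = 10:59 PM on Jan 25.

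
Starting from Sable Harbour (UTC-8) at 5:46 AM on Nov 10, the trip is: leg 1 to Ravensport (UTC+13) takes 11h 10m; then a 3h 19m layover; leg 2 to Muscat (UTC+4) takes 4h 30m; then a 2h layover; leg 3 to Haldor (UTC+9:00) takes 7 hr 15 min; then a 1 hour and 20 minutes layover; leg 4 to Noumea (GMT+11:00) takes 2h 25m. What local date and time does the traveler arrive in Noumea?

Convert departure to UTC: 5:46 AM + 8:00 = 1:46 PM UTC on Nov 10.
Add 11 hours 10 minutes leg 1 → 12:56 AM UTC (Nov 11).
Add 3 hours and 19 minutes layover in Ravensport → 4:15 AM UTC.
Add 4 hours and 30 minutes leg 2 → 8:45 AM UTC.
Add 2 hours layover in Muscat → 10:45 AM UTC.
Add 7 hours and 15 minutes leg 3 → 6:00 PM UTC.
Add 1 hour and 20 minutes layover in Haldor → 7:20 PM UTC.
Add 2 hours and 25 minutes leg 4 → 9:45 PM UTC.
Noumea is UTC+11:00, so local arrival = 9:45 PM + 11:00 = 8:45 AM on Nov 12.

8:45 AM on November 12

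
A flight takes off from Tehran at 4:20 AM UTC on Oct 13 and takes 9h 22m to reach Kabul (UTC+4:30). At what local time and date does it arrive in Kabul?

6:12 PM on Oct 13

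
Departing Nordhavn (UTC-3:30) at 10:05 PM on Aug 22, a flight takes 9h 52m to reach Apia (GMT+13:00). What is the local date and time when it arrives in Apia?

12:27 AM on Aug 24

Convert departure to UTC: 10:05 PM + 3:30 = 1:35 AM UTC on Aug 23.
Add 9 hours and 52 minutes travel time → 11:27 AM UTC.
Apia is UTC+13:00, so local arrival = 11:27 AM + 13:00 = 12:27 AM on Aug 24.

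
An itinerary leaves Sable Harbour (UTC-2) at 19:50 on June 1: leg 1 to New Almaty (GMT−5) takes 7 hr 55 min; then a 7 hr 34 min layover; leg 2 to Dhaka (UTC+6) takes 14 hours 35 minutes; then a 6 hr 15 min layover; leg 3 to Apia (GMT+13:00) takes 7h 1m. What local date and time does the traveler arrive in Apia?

Convert departure to UTC: 19:50 + 2:00 = 21:50 UTC on Jun 1.
Add 7 hours and 55 minutes leg 1 → 05:45 UTC (Jun 2).
Add 7 hours 34 minutes layover in New Almaty → 13:19 UTC.
Add 14 hours and 35 minutes leg 2 → 03:54 UTC (Jun 3).
Add 6 hours and 15 minutes layover in Dhaka → 10:09 UTC.
Add 7 hours and 1 minute leg 3 → 17:10 UTC.
Apia is UTC+13:00, so local arrival = 17:10 + 13:00 = 06:10 on Jun 4.

06:10 on June 4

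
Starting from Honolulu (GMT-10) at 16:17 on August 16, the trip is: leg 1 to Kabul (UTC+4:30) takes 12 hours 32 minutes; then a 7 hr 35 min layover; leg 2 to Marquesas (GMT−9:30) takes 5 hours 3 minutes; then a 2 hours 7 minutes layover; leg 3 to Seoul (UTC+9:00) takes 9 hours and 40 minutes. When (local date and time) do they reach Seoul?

Convert departure to UTC: 16:17 + 10:00 = 02:17 UTC on Aug 17.
Add 12 hours 32 minutes leg 1 → 14:49 UTC.
Add 7 hours 35 minutes layover in Kabul → 22:24 UTC.
Add 5 hours and 3 minutes leg 2 → 03:27 UTC (Aug 18).
Add 2 hours 7 minutes layover in Marquesas → 05:34 UTC.
Add 9 hours 40 minutes leg 3 → 15:14 UTC.
Seoul is UTC+9:00, so local arrival = 15:14 + 9:00 = 00:14 on Aug 19.

00:14 on Aug 19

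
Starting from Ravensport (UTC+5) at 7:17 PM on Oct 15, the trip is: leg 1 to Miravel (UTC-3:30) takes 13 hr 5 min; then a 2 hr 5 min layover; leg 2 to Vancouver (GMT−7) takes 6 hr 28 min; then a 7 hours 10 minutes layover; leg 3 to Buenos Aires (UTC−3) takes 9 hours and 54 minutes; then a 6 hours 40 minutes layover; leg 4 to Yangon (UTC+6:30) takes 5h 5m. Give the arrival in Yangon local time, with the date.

Convert departure to UTC: 7:17 PM − 5:00 = 2:17 PM UTC on Oct 15.
Add 13 hours and 5 minutes leg 1 → 3:22 AM UTC (Oct 16).
Add 2 hours and 5 minutes layover in Miravel → 5:27 AM UTC.
Add 6 hours and 28 minutes leg 2 → 11:55 AM UTC.
Add 7 hours 10 minutes layover in Vancouver → 7:05 PM UTC.
Add 9 hours 54 minutes leg 3 → 4:59 AM UTC (Oct 17).
Add 6 hours 40 minutes layover in Buenos Aires → 11:39 AM UTC.
Add 5 hours and 5 minutes leg 4 → 4:44 PM UTC.
Yangon is UTC+6:30, so local arrival = 4:44 PM + 6:30 = 11:14 PM on Oct 17.

11:14 PM on October 17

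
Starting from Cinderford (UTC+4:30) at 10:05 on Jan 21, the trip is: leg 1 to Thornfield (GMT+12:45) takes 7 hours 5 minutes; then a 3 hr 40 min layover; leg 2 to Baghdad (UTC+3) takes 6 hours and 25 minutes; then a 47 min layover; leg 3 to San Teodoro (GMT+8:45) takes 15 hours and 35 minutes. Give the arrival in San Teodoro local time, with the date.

23:52 on Jan 22

Convert departure to UTC: 10:05 − 4:30 = 05:35 UTC on Jan 21.
Add 7 hours and 5 minutes leg 1 → 12:40 UTC.
Add 3 hours and 40 minutes layover in Thornfield → 16:20 UTC.
Add 6 hours 25 minutes leg 2 → 22:45 UTC.
Add 47 minutes layover in Baghdad → 23:32 UTC.
Add 15 hours 35 minutes leg 3 → 15:07 UTC (Jan 22).
San Teodoro is UTC+8:45, so local arrival = 15:07 + 8:45 = 23:52 on Jan 22.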